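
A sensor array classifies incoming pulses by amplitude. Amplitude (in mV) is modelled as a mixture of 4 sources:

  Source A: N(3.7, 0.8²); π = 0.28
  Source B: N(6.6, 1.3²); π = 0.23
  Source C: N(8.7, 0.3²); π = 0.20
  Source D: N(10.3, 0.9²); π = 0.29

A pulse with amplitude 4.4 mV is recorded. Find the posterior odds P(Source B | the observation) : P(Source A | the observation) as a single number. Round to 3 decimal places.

0.177

Only the two components matter; the odds are (π_i f_i(x)) / (π_j f_j(x)).
Component likelihoods at x = 4.4 mV:
  p_A = (1/(0.8·√(2π)))·exp(−(4.4−3.7)²/(2·0.8²)) = 0.498678·exp(-0.38281) = 0.340069
  p_B = (1/(1.3·√(2π)))·exp(−(4.4−6.6)²/(2·1.3²)) = 0.306879·exp(-1.43195) = 0.0732955
  p_C = (1/(0.3·√(2π)))·exp(−(4.4−8.7)²/(2·0.3²)) = 1.329808·exp(-102.72222) = 3.25158e-45
  p_D = (1/(0.9·√(2π)))·exp(−(4.4−10.3)²/(2·0.9²)) = 0.443269·exp(-21.48765) = 2.06394e-10
Odds = (0.23/0.28) × (0.0732955/0.340069) = 0.821429 × 0.215532 ≈ 0.177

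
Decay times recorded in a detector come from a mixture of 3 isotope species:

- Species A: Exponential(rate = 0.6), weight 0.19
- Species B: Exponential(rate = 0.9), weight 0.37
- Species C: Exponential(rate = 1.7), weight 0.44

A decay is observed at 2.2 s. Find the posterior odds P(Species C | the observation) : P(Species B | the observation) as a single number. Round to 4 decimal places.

0.3865

Only the two components matter; the odds are (π_i f_i(x)) / (π_j f_j(x)).
Evaluate each component's likelihood at the observed value:
  p_A = 0.160281
  p_B = 0.124262
  p_C = 0.040382
Posterior odds = (π_C·p_C) / (π_B·p_B) = (0.44·0.040382) / (0.37·0.124262) = 0.0177681 / 0.0459771 ≈ 0.3865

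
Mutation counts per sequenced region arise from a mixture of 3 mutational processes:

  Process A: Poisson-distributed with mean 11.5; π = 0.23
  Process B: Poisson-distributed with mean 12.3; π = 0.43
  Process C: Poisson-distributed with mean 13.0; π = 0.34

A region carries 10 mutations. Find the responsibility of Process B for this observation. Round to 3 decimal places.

P(component k | x) = π_k·f_k(x) / marginal(x), where marginal(x) = Σ_j π_j·f_j(x).
Poisson probabilities:
  f_A = e^(−11.5)·11.5^10/10! = 0.112935
  f_B = e^(−12.3)·12.3^10/10! = 0.0994182
  f_C = e^(−13.0)·13.0^10/10! = 0.0858702
Prior × likelihood for each component:
  π_A·f_A = 0.23 × 0.112935 = 0.0259751
  π_B·f_B = 0.43 × 0.0994182 = 0.0427498
  π_C·f_C = 0.34 × 0.0858702 = 0.0291959
Denominator: 0.0259751 + 0.0427498 + 0.0291959 = 0.0979207
P(Process B | data) ≈ 0.437

0.437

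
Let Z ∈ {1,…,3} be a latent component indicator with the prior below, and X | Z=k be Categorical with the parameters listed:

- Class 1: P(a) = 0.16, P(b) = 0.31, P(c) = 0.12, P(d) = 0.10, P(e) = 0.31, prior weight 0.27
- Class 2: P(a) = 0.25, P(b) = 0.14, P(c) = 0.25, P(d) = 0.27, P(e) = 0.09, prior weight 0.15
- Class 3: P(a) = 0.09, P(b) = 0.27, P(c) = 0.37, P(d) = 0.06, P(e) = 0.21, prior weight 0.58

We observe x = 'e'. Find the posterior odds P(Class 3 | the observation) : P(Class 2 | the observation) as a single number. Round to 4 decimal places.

9.0222

The posterior odds equal the prior odds times the likelihood ratio: (π_i/π_j)·(f_i(x)/f_j(x)).
Evaluate each component's likelihood at the observed value:
  f_1 = 0.31
  f_2 = 0.09
  f_3 = 0.21
Posterior odds = (π_3·f_3) / (π_2·f_2) = (0.58·0.21) / (0.15·0.09) = 0.1218 / 0.0135 ≈ 9.0222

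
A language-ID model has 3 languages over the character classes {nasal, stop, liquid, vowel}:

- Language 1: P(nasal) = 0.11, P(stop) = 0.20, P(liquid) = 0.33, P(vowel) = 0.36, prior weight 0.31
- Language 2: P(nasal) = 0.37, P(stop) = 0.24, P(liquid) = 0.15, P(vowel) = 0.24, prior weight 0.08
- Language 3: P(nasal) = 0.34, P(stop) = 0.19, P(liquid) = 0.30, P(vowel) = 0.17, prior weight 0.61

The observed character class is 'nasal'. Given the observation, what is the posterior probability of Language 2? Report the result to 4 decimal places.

0.1092

The responsibility of component k is π_k f_k(x) divided by Σ_j π_j f_j(x).
Categorical probabilities:
  L_1 = 0.11
  L_2 = 0.37
  L_3 = 0.34
Unnormalised posteriors:
  π_1·L_1 = 0.31 × 0.11 = 0.0341
  π_2·L_2 = 0.08 × 0.37 = 0.0296
  π_3·L_3 = 0.61 × 0.34 = 0.2074
Marginal: 0.0341 + 0.0296 + 0.2074 = 0.2711
So the posterior for Language 2 is 0.0296 / 0.2711 ≈ 0.1092.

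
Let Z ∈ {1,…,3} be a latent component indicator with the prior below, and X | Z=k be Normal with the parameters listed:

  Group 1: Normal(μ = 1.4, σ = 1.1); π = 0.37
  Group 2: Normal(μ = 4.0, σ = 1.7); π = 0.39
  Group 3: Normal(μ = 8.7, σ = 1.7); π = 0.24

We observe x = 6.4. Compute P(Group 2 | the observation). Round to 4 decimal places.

0.5996

Posterior ∝ prior × likelihood, so P(k | x) ∝ w_k f_k(x); normalise over all components.
Normal densities:
  f_1 = 1.18305e-05
  f_2 = 0.0866302
  f_3 = 0.0939689
Prior × likelihood for each component:
  w_1·f_1 = 0.37 × 1.18305e-05 = 4.3773e-06
  w_2·f_2 = 0.39 × 0.0866302 = 0.0337858
  w_3·f_3 = 0.24 × 0.0939689 = 0.0225525
Normaliser: 4.3773e-06 + 0.0337858 + 0.0225525 = 0.0563427
So the posterior for Group 2 is 0.0337858 / 0.0563427 ≈ 0.5996.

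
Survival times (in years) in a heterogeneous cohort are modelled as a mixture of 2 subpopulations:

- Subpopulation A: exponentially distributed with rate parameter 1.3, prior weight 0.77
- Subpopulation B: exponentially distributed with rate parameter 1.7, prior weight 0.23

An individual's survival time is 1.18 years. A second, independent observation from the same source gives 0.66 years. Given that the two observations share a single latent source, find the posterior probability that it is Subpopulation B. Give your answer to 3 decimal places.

By Bayes' theorem, P(k | x) = π_k f_k(x) / Σ_j π_j f_j(x).
Since both observations come from the same component, the likelihood for component k is f_k(x₁)·f_k(x₂).
  p_A = [1.3·e^(−1.3·1.18) = 1.3·e^(−1.5340) = 0.280373] × [0.551212] = 0.154545
  p_B = [1.7·e^(−1.7·1.18) = 1.7·e^(−2.0060) = 0.228694] × [0.553567] = 0.126597
Unnormalised posteriors:
  π_A·p_A = 0.77 × 0.154545 = 0.118999
  π_B·p_B = 0.23 × 0.126597 = 0.0291174
Sum: 0.118999 + 0.0291174 = 0.148117
Responsibility of Subpopulation B: 0.0291174 / 0.148117 ≈ 0.197

0.197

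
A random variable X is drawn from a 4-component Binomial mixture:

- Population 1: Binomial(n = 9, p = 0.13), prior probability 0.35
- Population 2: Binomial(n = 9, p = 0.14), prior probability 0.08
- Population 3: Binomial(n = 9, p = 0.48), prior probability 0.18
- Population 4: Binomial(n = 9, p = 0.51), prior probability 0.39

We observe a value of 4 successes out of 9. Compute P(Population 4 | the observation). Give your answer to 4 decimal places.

P(component k | x) = w_k·f_k(x) / marginal(x), where marginal(x) = Σ_j w_j·f_j(x).
Binomial probabilities:
  L_1 = 0.0179366
  L_2 = 0.0227706
  L_3 = 0.254303
  L_4 = 0.240786
Multiply by the mixture weights:
  w_1·L_1 = 0.35 × 0.0179366 = 0.00627781
  w_2·L_2 = 0.08 × 0.0227706 = 0.00182165
  w_3·L_3 = 0.18 × 0.254303 = 0.0457746
  w_4·L_4 = 0.39 × 0.240786 = 0.0939066
Normaliser: 0.00627781 + 0.00182165 + 0.0457746 + 0.0939066 = 0.147781
So the posterior for Population 4 is 0.0939066 / 0.147781 ≈ 0.6354.

0.6354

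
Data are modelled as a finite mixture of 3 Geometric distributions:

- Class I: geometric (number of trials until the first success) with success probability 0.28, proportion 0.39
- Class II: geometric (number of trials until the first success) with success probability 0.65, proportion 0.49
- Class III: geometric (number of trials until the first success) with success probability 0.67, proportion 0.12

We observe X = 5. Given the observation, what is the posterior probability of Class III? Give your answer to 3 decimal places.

0.027

The responsibility of component k is P(Z=k) f_k(x) divided by Σ_j P(Z=j) f_j(x).
Geometric probabilities:
  p_I = 0.28·(1−0.28)^4 = 0.28·0.268739 = 0.0752468
  p_II = 0.65·(1−0.65)^4 = 0.65·0.0150062 = 0.00975406
  p_III = 0.67·(1−0.67)^4 = 0.67·0.0118592 = 0.00794567
Prior × likelihood for each component:
  P(Z=I)·p_I = 0.39 × 0.0752468 = 0.0293463
  P(Z=II)·p_II = 0.49 × 0.00975406 = 0.00477949
  P(Z=III)·p_III = 0.12 × 0.00794567 = 0.00095348
Normaliser: 0.0293463 + 0.00477949 + 0.00095348 = 0.0350792
P(Class III | x) ≈ 0.027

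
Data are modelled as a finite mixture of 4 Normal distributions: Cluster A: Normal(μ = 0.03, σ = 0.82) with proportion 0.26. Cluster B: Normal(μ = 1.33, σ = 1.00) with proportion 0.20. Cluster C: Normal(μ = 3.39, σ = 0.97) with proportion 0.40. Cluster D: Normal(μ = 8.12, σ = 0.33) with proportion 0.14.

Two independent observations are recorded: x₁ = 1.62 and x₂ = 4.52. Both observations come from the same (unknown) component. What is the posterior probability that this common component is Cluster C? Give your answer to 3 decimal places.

0.972

By Bayes' theorem, P(k | x) = π_k f_k(x) / Σ_j π_j f_j(x).
Since both observations come from the same component, the likelihood for component k is f_k(x₁)·f_k(x₂).
  L_A = [0.0742442] × [1.50149e-07] = 1.11477e-08
  L_B = [0.382515] × [0.00246149] = 0.000941556
  L_C = [0.0778227] × [0.208664] = 0.0162388
  L_D = [6.84932e-85] × [1.73812e-26] = 1.19049e-110
Weight by the priors:
  π_A·L_A = 0.26 × 1.11477e-08 = 2.8984e-09
  π_B·L_B = 0.20 × 0.000941556 = 0.000188311
  π_C·L_C = 0.40 × 0.0162388 = 0.00649551
  π_D·L_D = 0.14 × 1.19049e-110 = 1.66669e-111
Sum: 2.8984e-09 + 0.000188311 + 0.00649551 + 1.66669e-111 = 0.00668382
Responsibility of Cluster C: 0.00649551 / 0.00668382 ≈ 0.972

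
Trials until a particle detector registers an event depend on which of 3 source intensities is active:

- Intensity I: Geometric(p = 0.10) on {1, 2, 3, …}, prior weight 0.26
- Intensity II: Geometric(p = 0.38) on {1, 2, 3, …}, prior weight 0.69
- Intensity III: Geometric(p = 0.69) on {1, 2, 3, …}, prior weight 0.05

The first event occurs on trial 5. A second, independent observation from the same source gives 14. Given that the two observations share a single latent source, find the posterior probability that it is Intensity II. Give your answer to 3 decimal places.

Posterior ∝ prior × likelihood, so P(k | x) ∝ P(Z=k) f_k(x); normalise over all components.
Since both observations come from the same component, the likelihood for component k is f_k(x₁)·f_k(x₂).
  p_I = [0.10·(1−0.10)^4 = 0.10·0.6561 = 0.06561] × [0.0254187] = 0.00166772
  p_II = [0.38·(1−0.38)^4 = 0.38·0.147763 = 0.0561501] × [0.000760108] = 4.26801e-05
  p_III = [0.69·(1−0.69)^4 = 0.69·0.00923521 = 0.00637229] × [1.68481e-07] = 1.07361e-09
Weight by the priors:
  P(Z=I)·p_I = 0.26 × 0.00166772 = 0.000433607
  P(Z=II)·p_II = 0.69 × 4.26801e-05 = 2.94493e-05
  P(Z=III)·p_III = 0.05 × 1.07361e-09 = 5.36806e-11
Denominator: 0.000433607 + 2.94493e-05 + 5.36806e-11 = 0.000463056
Responsibility of Intensity II: 2.94493e-05 / 0.000463056 ≈ 0.064

0.064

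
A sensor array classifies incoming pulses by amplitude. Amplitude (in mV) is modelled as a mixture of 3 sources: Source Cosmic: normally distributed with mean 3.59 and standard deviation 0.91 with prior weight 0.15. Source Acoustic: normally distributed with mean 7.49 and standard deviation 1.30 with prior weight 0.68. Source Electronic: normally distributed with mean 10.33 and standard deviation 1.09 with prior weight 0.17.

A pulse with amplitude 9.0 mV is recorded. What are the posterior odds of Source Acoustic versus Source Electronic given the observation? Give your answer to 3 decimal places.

Posterior odds = (π_i f_i(x)) / (π_j f_j(x)); the normalising sum cancels.
Component likelihoods at x = 9.0 mV:
  p_Cosmic = 9.27014e-09
  p_Acoustic = 0.156314
  p_Electronic = 0.173854
0.106294 / 0.0295552 ≈ 3.596

3.596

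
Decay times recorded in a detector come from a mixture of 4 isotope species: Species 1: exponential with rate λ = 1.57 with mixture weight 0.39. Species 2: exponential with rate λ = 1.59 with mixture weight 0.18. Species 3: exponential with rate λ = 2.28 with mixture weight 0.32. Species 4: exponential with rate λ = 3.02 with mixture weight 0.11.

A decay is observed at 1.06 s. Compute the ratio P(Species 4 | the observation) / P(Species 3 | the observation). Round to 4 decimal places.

0.2078

Posterior odds = (π_i f_i(x)) / (π_j f_j(x)); the normalising sum cancels.
Component likelihoods at x = 1.06 s:
  f_1 = 0.297267
  f_2 = 0.294739
  f_3 = 0.203391
  f_4 = 0.122954
Posterior odds = (π_4·f_4) / (π_3·f_3) = (0.11·0.122954) / (0.32·0.203391) = 0.013525 / 0.0650852 ≈ 0.2078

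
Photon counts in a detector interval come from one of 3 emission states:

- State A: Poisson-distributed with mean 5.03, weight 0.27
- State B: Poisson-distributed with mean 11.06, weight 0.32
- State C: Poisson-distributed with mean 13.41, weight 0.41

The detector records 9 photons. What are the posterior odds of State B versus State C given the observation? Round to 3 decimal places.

1.445

Since P(k|x) ∝ w_k f_k(x), the posterior odds are w_i f_i(x) / (w_j f_j(x)).
Poisson probabilities:
  L_A = e^(−5.03)·5.03^9/9! = 0.0371405
  L_B = e^(−11.06)·11.06^9/9! = 0.107334
  L_C = e^(−13.41)·13.41^9/9! = 0.0579705
Posterior odds = (w_B·L_B) / (w_C·L_C) = (0.32·0.107334) / (0.41·0.0579705) = 0.0343468 / 0.0237679 ≈ 1.445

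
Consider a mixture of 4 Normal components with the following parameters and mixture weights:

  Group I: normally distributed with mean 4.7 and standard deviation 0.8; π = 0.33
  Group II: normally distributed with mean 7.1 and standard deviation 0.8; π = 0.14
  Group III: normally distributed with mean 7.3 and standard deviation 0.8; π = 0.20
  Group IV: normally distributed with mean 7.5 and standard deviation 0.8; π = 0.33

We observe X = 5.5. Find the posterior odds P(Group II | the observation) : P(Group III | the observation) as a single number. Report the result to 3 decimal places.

1.191

Only the two components matter; the odds are (π_i f_i(x)) / (π_j f_j(x)).
Evaluate each component's likelihood at the observed value:
  f_I = (1/(0.8·√(2π)))·exp(−(5.5−4.7)²/(2·0.8²)) = 0.498678·exp(-0.50000) = 0.302463
  f_II = (1/(0.8·√(2π)))·exp(−(5.5−7.1)²/(2·0.8²)) = 0.498678·exp(-2.00000) = 0.0674887
  f_III = (1/(0.8·√(2π)))·exp(−(5.5−7.3)²/(2·0.8²)) = 0.498678·exp(-2.53125) = 0.0396746
  f_IV = (1/(0.8·√(2π)))·exp(−(5.5−7.5)²/(2·0.8²)) = 0.498678·exp(-3.12500) = 0.0219104
0.00944842 / 0.00793491 ≈ 1.191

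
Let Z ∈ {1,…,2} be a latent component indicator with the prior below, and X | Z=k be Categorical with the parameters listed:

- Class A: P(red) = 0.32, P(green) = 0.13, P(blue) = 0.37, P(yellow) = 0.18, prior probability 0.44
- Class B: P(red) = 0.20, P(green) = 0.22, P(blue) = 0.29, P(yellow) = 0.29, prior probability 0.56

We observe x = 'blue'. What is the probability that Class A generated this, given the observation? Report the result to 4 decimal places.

0.5006

Apply Bayes' rule: the posterior for each component is proportional to its prior times its likelihood at x.
Component likelihoods at x = 'blue':
  f_A = P(blue | comp) = 0.37
  f_B = P(blue | comp) = 0.29
Unnormalised posteriors:
  P(Z=A)·f_A = 0.44 × 0.37 = 0.1628
  P(Z=B)·f_B = 0.56 × 0.29 = 0.1624
Denominator: 0.1628 + 0.1624 = 0.3252
P(Class A | the observation) = 0.1628 / 0.3252 ≈ 0.5006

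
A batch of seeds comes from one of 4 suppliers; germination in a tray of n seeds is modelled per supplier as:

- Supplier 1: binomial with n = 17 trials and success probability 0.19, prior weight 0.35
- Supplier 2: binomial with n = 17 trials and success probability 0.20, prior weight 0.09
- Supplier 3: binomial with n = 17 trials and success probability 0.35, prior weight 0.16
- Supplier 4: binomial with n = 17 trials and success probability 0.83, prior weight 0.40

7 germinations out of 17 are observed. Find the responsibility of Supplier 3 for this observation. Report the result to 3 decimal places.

Posterior ∝ prior × likelihood, so P(k | x) ∝ π_k f_k(x); normalise over all components.
Binomial probabilities:
  p_1 = C(17,7)·0.19^7·0.81^10 = 19448·8.93872e-06·0.121577 = 0.0211349
  p_2 = C(17,7)·0.20^7·0.80^10 = 19448·1.28e-05·0.107374 = 0.0267291
  p_3 = C(17,7)·0.35^7·0.65^10 = 19448·0.000643393·0.0134627 = 0.168455
  p_4 = C(17,7)·0.83^7·0.17^10 = 19448·0.271361·2.01599e-08 = 0.000106392
Multiply by the mixture weights:
  π_1·p_1 = 0.35 × 0.0211349 = 0.00739722
  π_2·p_2 = 0.09 × 0.0267291 = 0.00240562
  π_3·p_3 = 0.16 × 0.168455 = 0.0269529
  π_4·p_4 = 0.40 × 0.000106392 = 4.2557e-05
Marginal: 0.00739722 + 0.00240562 + 0.0269529 + 4.2557e-05 = 0.0367983
P(Supplier 3 | data) ≈ 0.732

0.732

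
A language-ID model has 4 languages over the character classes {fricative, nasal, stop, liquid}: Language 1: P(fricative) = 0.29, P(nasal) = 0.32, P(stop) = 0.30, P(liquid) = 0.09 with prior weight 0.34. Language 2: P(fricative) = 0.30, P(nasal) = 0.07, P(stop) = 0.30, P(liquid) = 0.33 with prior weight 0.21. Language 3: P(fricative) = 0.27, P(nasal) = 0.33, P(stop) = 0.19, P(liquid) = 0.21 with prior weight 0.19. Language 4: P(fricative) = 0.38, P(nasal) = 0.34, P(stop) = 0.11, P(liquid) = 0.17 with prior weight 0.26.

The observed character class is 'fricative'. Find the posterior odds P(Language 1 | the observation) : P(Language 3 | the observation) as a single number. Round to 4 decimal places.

Since P(k|x) ∝ π_k f_k(x), the posterior odds are π_i f_i(x) / (π_j f_j(x)).
Component likelihoods at x = 'fricative':
  L_1 = P(fricative | comp) = 0.29
  L_2 = P(fricative | comp) = 0.30
  L_3 = P(fricative | comp) = 0.27
  L_4 = P(fricative | comp) = 0.38
Odds = (0.34/0.19) × (0.29/0.27) = 1.78947 × 1.07407 ≈ 1.9220

1.9220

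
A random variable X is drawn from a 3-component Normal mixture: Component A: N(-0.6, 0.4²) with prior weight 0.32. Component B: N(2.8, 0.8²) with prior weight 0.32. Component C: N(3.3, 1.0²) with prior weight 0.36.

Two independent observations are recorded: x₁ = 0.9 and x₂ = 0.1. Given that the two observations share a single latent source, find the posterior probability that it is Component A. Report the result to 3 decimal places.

0.634

By Bayes' theorem, P(k | x) = π_k f_k(x) / Σ_j π_j f_j(x).
Since both observations come from the same component, the likelihood for component k is f_k(x₁)·f_k(x₂).
  f_A = [(1/(0.4·√(2π)))·exp(−(0.9−-0.6)²/(2·0.4²)) = 0.997356·exp(-7.03125) = 0.000881489] × [0.215693] = 0.000190131
  f_B = [(1/(0.8·√(2π)))·exp(−(0.9−2.8)²/(2·0.8²)) = 0.498678·exp(-2.82031) = 0.0297149] × [0.0016764] = 4.9814e-05
  f_C = [(1/(1.0·√(2π)))·exp(−(0.9−3.3)²/(2·1.0²)) = 0.398942·exp(-2.88000) = 0.0223945] × [0.00238409] = 5.33905e-05
Weight by the priors:
  π_A·f_A = 0.32 × 0.000190131 = 6.0842e-05
  π_B·f_B = 0.32 × 4.9814e-05 = 1.59405e-05
  π_C·f_C = 0.36 × 5.33905e-05 = 1.92206e-05
Marginal: 6.0842e-05 + 1.59405e-05 + 1.92206e-05 = 9.60031e-05
P(Component A | x) ≈ 0.634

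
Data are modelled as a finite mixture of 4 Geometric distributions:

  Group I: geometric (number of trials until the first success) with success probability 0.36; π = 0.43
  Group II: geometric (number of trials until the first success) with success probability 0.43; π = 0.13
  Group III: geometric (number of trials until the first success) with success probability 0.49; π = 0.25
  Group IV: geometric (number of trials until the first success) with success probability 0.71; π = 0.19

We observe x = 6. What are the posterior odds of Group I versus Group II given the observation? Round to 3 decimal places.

Posterior odds = (π_i f_i(x)) / (π_j f_j(x)); the normalising sum cancels.
Evaluate each component's likelihood at the observed value:
  f_I = 0.0386547
  f_II = 0.0258728
  f_III = 0.0169062
  f_IV = 0.00145629
Posterior odds = (π_I·f_I) / (π_II·f_II) = (0.43·0.0386547) / (0.13·0.0258728) = 0.0166215 / 0.00336346 ≈ 4.942

4.942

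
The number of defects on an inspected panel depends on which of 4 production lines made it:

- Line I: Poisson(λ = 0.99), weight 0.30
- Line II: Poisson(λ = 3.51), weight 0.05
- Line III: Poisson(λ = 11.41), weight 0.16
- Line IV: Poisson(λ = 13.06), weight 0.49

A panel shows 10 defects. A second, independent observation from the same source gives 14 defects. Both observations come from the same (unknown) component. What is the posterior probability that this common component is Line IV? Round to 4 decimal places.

0.7428

The responsibility of component k is π_k f_k(x) divided by Σ_j π_j f_j(x).
Since both observations come from the same component, the likelihood for component k is f_k(x₁)·f_k(x₂).
  f_I = [e^(−0.99)·0.99^10/10! = 9.26056e-08] × [3.70282e-12] = 3.42902e-19
  f_II = [e^(−3.51)·3.51^10/10! = 0.00233848] × [1.47747e-05] = 3.45503e-08
  f_III = [e^(−11.41)·11.41^10/10! = 0.114233] × [0.0805918] = 0.00920628
  f_IV = [e^(−13.06)·13.06^10/10! = 0.0846804] × [0.102544] = 0.00868346
Prior × likelihood for each component:
  π_I·f_I = 0.30 × 3.42902e-19 = 1.02871e-19
  π_II·f_II = 0.05 × 3.45503e-08 = 1.72752e-09
  π_III·f_III = 0.16 × 0.00920628 = 0.001473
  π_IV·f_IV = 0.49 × 0.00868346 = 0.0042549
Normaliser: 1.02871e-19 + 1.72752e-09 + 0.001473 + 0.0042549 = 0.0057279
So the posterior for Line IV is 0.0042549 / 0.0057279 ≈ 0.7428.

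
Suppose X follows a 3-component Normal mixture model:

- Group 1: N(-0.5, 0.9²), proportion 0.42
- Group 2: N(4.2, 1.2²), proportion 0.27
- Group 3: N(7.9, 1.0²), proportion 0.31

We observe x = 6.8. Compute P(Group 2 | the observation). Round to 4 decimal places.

By Bayes' theorem, P(k | x) = π_k f_k(x) / Σ_j π_j f_j(x).
Normal densities:
  L_1 = 2.29363e-15
  L_2 = 0.0317939
  L_3 = 0.217852
Weight by the priors:
  π_1·L_1 = 0.42 × 2.29363e-15 = 9.63325e-16
  π_2·L_2 = 0.27 × 0.0317939 = 0.00858434
  π_3·L_3 = 0.31 × 0.217852 = 0.0675342
Marginal: 9.63325e-16 + 0.00858434 + 0.0675342 = 0.0761185
P(Group 2 | x) = 0.00858434 / 0.0761185 ≈ 0.1128

0.1128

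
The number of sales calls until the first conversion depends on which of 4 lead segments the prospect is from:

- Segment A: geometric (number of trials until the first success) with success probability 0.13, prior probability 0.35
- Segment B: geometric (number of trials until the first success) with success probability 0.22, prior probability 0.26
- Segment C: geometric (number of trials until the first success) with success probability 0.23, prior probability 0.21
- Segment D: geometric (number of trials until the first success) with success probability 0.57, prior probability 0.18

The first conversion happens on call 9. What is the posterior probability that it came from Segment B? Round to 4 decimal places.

P(component k | x) = P(Z=k)·f_k(x) / marginal(x), where marginal(x) = Σ_j P(Z=j)·f_j(x).
Geometric probabilities:
  p_A = 0.13·(1−0.13)^8 = 0.13·0.328212 = 0.0426675
  p_B = 0.22·(1−0.22)^8 = 0.22·0.137011 = 0.0301425
  p_C = 0.23·(1−0.23)^8 = 0.23·0.123574 = 0.0284219
  p_D = 0.57·(1−0.57)^8 = 0.57·0.00116882 = 0.000666227
Unnormalised posteriors:
  P(Z=A)·p_A = 0.35 × 0.0426675 = 0.0149336
  P(Z=B)·p_B = 0.26 × 0.0301425 = 0.00783705
  P(Z=C)·p_C = 0.21 × 0.0284219 = 0.00596861
  P(Z=D)·p_D = 0.18 × 0.000666227 = 0.000119921
Normaliser: 0.0149336 + 0.00783705 + 0.00596861 + 0.000119921 = 0.0288592
P(Segment B | 9) = 0.00783705 / 0.0288592 ≈ 0.2716

0.2716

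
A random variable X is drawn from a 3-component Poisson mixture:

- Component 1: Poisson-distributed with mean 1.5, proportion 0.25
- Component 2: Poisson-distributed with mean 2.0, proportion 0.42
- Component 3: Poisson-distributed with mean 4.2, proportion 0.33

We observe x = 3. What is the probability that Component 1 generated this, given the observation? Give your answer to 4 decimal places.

0.1865

Apply Bayes' rule: the posterior for each component is proportional to its prior times its likelihood at x.
Poisson probabilities:
  p_1 = e^(−1.5)·1.5^3/3! = 0.125511
  p_2 = e^(−2.0)·2.0^3/3! = 0.180447
  p_3 = e^(−4.2)·4.2^3/3! = 0.185165
Multiply by the mixture weights:
  w_1·p_1 = 0.25 × 0.125511 = 0.0313777
  w_2·p_2 = 0.42 × 0.180447 = 0.0757878
  w_3·p_3 = 0.33 × 0.185165 = 0.0611046
Sum: 0.0313777 + 0.0757878 + 0.0611046 = 0.16827
Responsibility of Component 1: 0.0313777 / 0.16827 ≈ 0.1865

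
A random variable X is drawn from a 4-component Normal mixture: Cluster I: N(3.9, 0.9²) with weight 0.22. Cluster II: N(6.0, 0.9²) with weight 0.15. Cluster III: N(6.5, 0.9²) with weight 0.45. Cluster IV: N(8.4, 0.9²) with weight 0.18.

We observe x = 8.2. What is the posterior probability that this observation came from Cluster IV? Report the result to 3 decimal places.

P(component k | x) = P(Z=k)·f_k(x) / marginal(x), where marginal(x) = Σ_j P(Z=j)·f_j(x).
Normal densities:
  p_I = (1/(0.9·√(2π)))·exp(−(8.2−3.9)²/(2·0.9²)) = 0.443269·exp(-11.41358) = 4.89568e-06
  p_II = (1/(0.9·√(2π)))·exp(−(8.2−6.0)²/(2·0.9²)) = 0.443269·exp(-2.98765) = 0.0223432
  p_III = (1/(0.9·√(2π)))·exp(−(8.2−6.5)²/(2·0.9²)) = 0.443269·exp(-1.78395) = 0.0744574
  p_IV = (1/(0.9·√(2π)))·exp(−(8.2−8.4)²/(2·0.9²)) = 0.443269·exp(-0.02469) = 0.432458
Prior × likelihood for each component:
  P(Z=I)·p_I = 0.22 × 4.89568e-06 = 1.07705e-06
  P(Z=II)·p_II = 0.15 × 0.0223432 = 0.00335148
  P(Z=III)·p_III = 0.45 × 0.0744574 = 0.0335058
  P(Z=IV)·p_IV = 0.18 × 0.432458 = 0.0778425
Marginal: 1.07705e-06 + 0.00335148 + 0.0335058 + 0.0778425 = 0.114701
So the posterior for Cluster IV is 0.0778425 / 0.114701 ≈ 0.679.

0.679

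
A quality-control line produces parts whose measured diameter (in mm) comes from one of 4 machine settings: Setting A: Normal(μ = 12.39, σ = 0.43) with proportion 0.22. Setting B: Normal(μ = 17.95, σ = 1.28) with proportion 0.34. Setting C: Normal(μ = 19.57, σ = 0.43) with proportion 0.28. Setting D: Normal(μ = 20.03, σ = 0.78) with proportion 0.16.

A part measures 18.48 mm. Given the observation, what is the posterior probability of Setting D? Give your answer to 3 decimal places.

By Bayes' theorem, P(k | x) = π_k f_k(x) / Σ_j π_j f_j(x).
Evaluate each component's likelihood at the observed value:
  L_A = (1/(0.43·√(2π)))·exp(−(18.48−12.39)²/(2·0.43²)) = 0.927773·exp(-100.29232) = 2.57656e-44
  L_B = (1/(1.28·√(2π)))·exp(−(18.48−17.95)²/(2·1.28²)) = 0.311674·exp(-0.08572) = 0.286069
  L_C = (1/(0.43·√(2π)))·exp(−(18.48−19.57)²/(2·0.43²)) = 0.927773·exp(-3.21282) = 0.0373364
  L_D = (1/(0.78·√(2π)))·exp(−(18.48−20.03)²/(2·0.78²)) = 0.511464·exp(-1.97444) = 0.0710112
Unnormalised posteriors:
  π_A·L_A = 0.22 × 2.57656e-44 = 5.66843e-45
  π_B·L_B = 0.34 × 0.286069 = 0.0972634
  π_C·L_C = 0.28 × 0.0373364 = 0.0104542
  π_D·L_D = 0.16 × 0.0710112 = 0.0113618
Marginal: 5.66843e-45 + 0.0972634 + 0.0104542 + 0.0113618 = 0.119079
Responsibility of Setting D: 0.0113618 / 0.119079 ≈ 0.095

0.095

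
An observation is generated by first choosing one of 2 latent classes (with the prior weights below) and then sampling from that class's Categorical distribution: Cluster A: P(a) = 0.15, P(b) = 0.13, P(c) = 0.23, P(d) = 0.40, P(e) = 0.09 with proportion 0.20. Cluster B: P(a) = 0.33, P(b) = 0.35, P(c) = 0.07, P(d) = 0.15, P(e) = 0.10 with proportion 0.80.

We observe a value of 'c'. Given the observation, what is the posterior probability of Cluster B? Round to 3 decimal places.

P(component k | x) = P(Z=k)·f_k(x) / marginal(x), where marginal(x) = Σ_j P(Z=j)·f_j(x).
Categorical probabilities:
  p_A = P(c | comp) = 0.23
  p_B = P(c | comp) = 0.07
Weight by the priors:
  P(Z=A)·p_A = 0.20 × 0.23 = 0.046
  P(Z=B)·p_B = 0.80 × 0.07 = 0.056
Normaliser: 0.046 + 0.056 = 0.102
So the posterior for Cluster B is 0.056 / 0.102 ≈ 0.549.

0.549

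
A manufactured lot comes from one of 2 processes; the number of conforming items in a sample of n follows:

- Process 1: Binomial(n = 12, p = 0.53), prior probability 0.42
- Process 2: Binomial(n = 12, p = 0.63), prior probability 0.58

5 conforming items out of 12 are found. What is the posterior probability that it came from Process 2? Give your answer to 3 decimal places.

P(component k | x) = w_k·f_k(x) / marginal(x), where marginal(x) = Σ_j w_j·f_j(x).
Evaluate each component's likelihood at the observed value:
  p_1 = C(12,5)·0.53^5·0.47^7 = 792·0.0418195·0.00506623 = 0.167799
  p_2 = C(12,5)·0.63^5·0.37^7 = 792·0.0992437·0.000949319 = 0.0746174
Weight by the priors:
  w_1·p_1 = 0.42 × 0.167799 = 0.0704756
  w_2·p_2 = 0.58 × 0.0746174 = 0.0432781
Normaliser: 0.0704756 + 0.0432781 = 0.113754
P(Process 2 | 5 conforming items out of 12) = 0.0432781 / 0.113754 ≈ 0.380

0.380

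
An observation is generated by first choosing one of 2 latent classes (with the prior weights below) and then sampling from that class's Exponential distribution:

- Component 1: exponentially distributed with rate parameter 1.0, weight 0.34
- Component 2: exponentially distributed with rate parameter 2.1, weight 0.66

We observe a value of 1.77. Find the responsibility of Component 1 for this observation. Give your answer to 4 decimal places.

Apply Bayes' rule: the posterior for each component is proportional to its prior times its likelihood at x.
Component likelihoods at x = 1.77:
  p_1 = 0.170333
  p_2 = 0.0510442
Unnormalised posteriors:
  P(Z=1)·p_1 = 0.34 × 0.170333 = 0.0579132
  P(Z=2)·p_2 = 0.66 × 0.0510442 = 0.0336892
Evidence: 0.0579132 + 0.0336892 = 0.0916024
So the posterior for Component 1 is 0.0579132 / 0.0916024 ≈ 0.6322.

0.6322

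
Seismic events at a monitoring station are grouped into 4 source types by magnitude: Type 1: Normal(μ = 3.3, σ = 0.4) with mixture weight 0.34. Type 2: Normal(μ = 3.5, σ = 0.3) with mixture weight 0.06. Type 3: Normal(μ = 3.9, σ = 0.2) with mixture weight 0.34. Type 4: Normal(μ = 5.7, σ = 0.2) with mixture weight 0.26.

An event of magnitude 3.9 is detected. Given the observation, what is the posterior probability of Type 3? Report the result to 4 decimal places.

0.8260

By Bayes' theorem, P(k | x) = w_k f_k(x) / Σ_j w_j f_j(x).
Evaluate each component's likelihood at the observed value:
  L_1 = (1/(0.4·√(2π)))·exp(−(3.9−3.3)²/(2·0.4²)) = 0.997356·exp(-1.12500) = 0.323794
  L_2 = (1/(0.3·√(2π)))·exp(−(3.9−3.5)²/(2·0.3²)) = 1.329808·exp(-0.88889) = 0.5467
  L_3 = (1/(0.2·√(2π)))·exp(−(3.9−3.9)²/(2·0.2²)) = 1.994711·exp(-0.00000) = 1.99471
  L_4 = (1/(0.2·√(2π)))·exp(−(3.9−5.7)²/(2·0.2²)) = 1.994711·exp(-40.50000) = 5.13989e-18
Unnormalised posteriors:
  w_1·L_1 = 0.34 × 0.323794 = 0.11009
  w_2·L_2 = 0.06 × 0.5467 = 0.032802
  w_3·L_3 = 0.34 × 1.99471 = 0.678202
  w_4·L_4 = 0.26 × 5.13989e-18 = 1.33637e-18
Normaliser: 0.11009 + 0.032802 + 0.678202 + 1.33637e-18 = 0.821094
Responsibility of Type 3: 0.678202 / 0.821094 ≈ 0.8260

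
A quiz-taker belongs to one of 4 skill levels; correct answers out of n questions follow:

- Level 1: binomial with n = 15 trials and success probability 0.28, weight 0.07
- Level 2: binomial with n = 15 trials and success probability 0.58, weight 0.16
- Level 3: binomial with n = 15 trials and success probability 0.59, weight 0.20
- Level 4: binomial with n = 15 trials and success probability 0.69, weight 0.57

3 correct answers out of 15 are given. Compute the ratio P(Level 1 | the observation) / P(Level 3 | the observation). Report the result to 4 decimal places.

The posterior odds equal the prior odds times the likelihood ratio: (π_i/π_j)·(f_i(x)/f_j(x)).
Evaluate each component's likelihood at the observed value:
  f_1 = 0.193854
  f_2 = 0.00267477
  f_3 = 0.0021085
  f_4 = 0.000117733
Odds = (0.07/0.20) × (0.193854/0.0021085) = 0.35 × 91.9394 ≈ 32.1788

32.1788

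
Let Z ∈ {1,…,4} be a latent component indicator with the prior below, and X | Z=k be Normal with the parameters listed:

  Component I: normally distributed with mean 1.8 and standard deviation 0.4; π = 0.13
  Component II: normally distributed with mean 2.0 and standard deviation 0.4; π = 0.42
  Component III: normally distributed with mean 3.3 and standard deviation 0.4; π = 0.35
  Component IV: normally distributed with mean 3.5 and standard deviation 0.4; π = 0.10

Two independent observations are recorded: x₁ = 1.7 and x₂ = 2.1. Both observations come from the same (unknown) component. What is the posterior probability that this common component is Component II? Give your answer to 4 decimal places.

Posterior ∝ prior × likelihood, so P(k | x) ∝ π_k f_k(x); normalise over all components.
Since both observations come from the same component, the likelihood for component k is f_k(x₁)·f_k(x₂).
  L_I = [0.96667] × [0.752844] = 0.727752
  L_II = [0.752844] × [0.96667] = 0.727752
  L_III = [0.000334576] × [0.0110796] = 3.70697e-06
  L_IV = [3.99594e-05] × [0.00218171] = 8.71796e-08
Multiply by the mixture weights:
  π_I·L_I = 0.13 × 0.727752 = 0.0946077
  π_II·L_II = 0.42 × 0.727752 = 0.305656
  π_III·L_III = 0.35 × 3.70697e-06 = 1.29744e-06
  π_IV·L_IV = 0.10 × 8.71796e-08 = 8.71796e-09
Sum: 0.0946077 + 0.305656 + 1.29744e-06 + 8.71796e-09 = 0.400265
So the posterior for Component II is 0.305656 / 0.400265 ≈ 0.7636.

0.7636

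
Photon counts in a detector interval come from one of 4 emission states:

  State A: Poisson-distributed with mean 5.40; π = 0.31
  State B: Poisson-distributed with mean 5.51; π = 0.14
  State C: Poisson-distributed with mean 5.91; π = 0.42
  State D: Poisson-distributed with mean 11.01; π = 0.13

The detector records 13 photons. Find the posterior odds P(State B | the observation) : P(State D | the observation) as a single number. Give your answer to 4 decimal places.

0.0325

Only the two components matter; the odds are (π_i f_i(x)) / (π_j f_j(x)).
Component likelihoods at x = 13 photons:
  L_A = e^(−5.40)·5.40^13/13! = 0.00240795
  L_B = e^(−5.51)·5.51^13/13! = 0.00280368
  L_C = e^(−5.91)·5.91^13/13! = 0.00467387
  L_D = e^(−11.01)·11.01^13/13! = 0.0927625
Odds = (0.14/0.13) × (0.00280368/0.0927625) = 1.07692 × 0.0302242 ≈ 0.0325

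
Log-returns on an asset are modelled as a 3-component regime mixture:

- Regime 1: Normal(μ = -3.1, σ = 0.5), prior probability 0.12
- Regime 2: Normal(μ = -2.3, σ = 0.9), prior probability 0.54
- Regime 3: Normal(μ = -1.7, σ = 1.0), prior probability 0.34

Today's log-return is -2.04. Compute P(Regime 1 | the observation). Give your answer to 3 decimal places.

0.028

Posterior ∝ prior × likelihood, so P(k | x) ∝ w_k f_k(x); normalise over all components.
Component likelihoods at x = -2.04:
  p_1 = (1/(0.5·√(2π)))·exp(−(-2.04−-3.1)²/(2·0.5²)) = 0.797885·exp(-2.24720) = 0.0843322
  p_2 = (1/(0.9·√(2π)))·exp(−(-2.04−-2.3)²/(2·0.9²)) = 0.443269·exp(-0.04173) = 0.425153
  p_3 = (1/(1.0·√(2π)))·exp(−(-2.04−-1.7)²/(2·1.0²)) = 0.398942·exp(-0.05780) = 0.376537
Multiply by the mixture weights:
  w_1·p_1 = 0.12 × 0.0843322 = 0.0101199
  w_2·p_2 = 0.54 × 0.425153 = 0.229583
  w_3·p_3 = 0.34 × 0.376537 = 0.128023
Denominator: 0.0101199 + 0.229583 + 0.128023 = 0.367725
P(Regime 1 | data) = 0.0101199 / 0.367725 ≈ 0.028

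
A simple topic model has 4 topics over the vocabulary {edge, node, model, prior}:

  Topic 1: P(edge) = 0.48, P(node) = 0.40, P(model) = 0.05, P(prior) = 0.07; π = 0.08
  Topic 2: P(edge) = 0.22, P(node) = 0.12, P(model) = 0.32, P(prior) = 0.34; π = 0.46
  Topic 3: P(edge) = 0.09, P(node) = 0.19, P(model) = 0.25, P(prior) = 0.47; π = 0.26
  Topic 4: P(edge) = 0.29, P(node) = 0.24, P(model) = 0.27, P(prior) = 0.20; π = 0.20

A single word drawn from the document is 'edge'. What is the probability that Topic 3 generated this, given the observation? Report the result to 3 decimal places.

P(component k | x) = π_k·f_k(x) / marginal(x), where marginal(x) = Σ_j π_j·f_j(x).
Component likelihoods at x = 'edge':
  f_1 = P(edge | comp) = 0.48
  f_2 = P(edge | comp) = 0.22
  f_3 = P(edge | comp) = 0.09
  f_4 = P(edge | comp) = 0.29
Prior × likelihood for each component:
  π_1·f_1 = 0.08 × 0.48 = 0.0384
  π_2·f_2 = 0.46 × 0.22 = 0.1012
  π_3·f_3 = 0.26 × 0.09 = 0.0234
  π_4·f_4 = 0.20 × 0.29 = 0.058
Sum: 0.0384 + 0.1012 + 0.0234 + 0.058 = 0.221
Responsibility of Topic 3: 0.0234 / 0.221 ≈ 0.106

0.106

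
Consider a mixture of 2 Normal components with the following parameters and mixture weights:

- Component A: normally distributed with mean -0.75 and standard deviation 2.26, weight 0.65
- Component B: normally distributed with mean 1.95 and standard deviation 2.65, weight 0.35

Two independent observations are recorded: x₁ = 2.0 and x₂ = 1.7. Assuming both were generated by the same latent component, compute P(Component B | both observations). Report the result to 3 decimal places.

The responsibility of component k is π_k f_k(x) divided by Σ_j π_j f_j(x).
Since both observations come from the same component, the likelihood for component k is f_k(x₁)·f_k(x₂).
  p_A = [(1/(2.26·√(2π)))·exp(−(2.0−-0.75)²/(2·2.26²)) = 0.176523·exp(-0.74032) = 0.0841948] × [0.0980862] = 0.00825836
  p_B = [(1/(2.65·√(2π)))·exp(−(2.0−1.95)²/(2·2.65²)) = 0.150544·exp(-0.00018) = 0.150517] × [0.149876] = 0.0225589
Unnormalised posteriors:
  π_A·p_A = 0.65 × 0.00825836 = 0.00536793
  π_B·p_B = 0.35 × 0.0225589 = 0.00789563
Evidence: 0.00536793 + 0.00789563 = 0.0132636
P(Component B | x) ≈ 0.595

0.595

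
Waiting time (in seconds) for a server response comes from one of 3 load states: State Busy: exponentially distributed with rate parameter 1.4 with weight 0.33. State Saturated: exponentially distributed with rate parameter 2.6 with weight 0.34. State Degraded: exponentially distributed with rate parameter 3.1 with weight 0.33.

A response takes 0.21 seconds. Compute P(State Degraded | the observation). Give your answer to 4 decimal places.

0.3839

By Bayes' theorem, P(k | x) = π_k f_k(x) / Σ_j π_j f_j(x).
Evaluate each component's likelihood at the observed value:
  p_Busy = 1.04339
  p_Saturated = 1.50608
  p_Degraded = 1.61672
Prior × likelihood for each component:
  π_Busy·p_Busy = 0.33 × 1.04339 = 0.344318
  π_Saturated·p_Saturated = 0.34 × 1.50608 = 0.512068
  π_Degraded·p_Degraded = 0.33 × 1.61672 = 0.533519
Normaliser: 0.344318 + 0.512068 + 0.533519 = 1.3899
P(State Degraded | 0.21 seconds) ≈ 0.3839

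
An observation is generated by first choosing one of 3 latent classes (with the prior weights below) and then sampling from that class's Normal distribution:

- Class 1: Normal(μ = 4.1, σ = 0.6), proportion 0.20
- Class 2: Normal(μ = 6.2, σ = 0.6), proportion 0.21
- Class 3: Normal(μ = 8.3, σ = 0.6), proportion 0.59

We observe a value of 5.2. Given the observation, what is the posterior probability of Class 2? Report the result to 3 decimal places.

P(component k | x) = w_k·f_k(x) / marginal(x), where marginal(x) = Σ_j w_j·f_j(x).
Component likelihoods at x = 5.2:
  L_1 = (1/(0.6·√(2π)))·exp(−(5.2−4.1)²/(2·0.6²)) = 0.664904·exp(-1.68056) = 0.123852
  L_2 = (1/(0.6·√(2π)))·exp(−(5.2−6.2)²/(2·0.6²)) = 0.664904·exp(-1.38889) = 0.165795
  L_3 = (1/(0.6·√(2π)))·exp(−(5.2−8.3)²/(2·0.6²)) = 0.664904·exp(-13.34722) = 1.06202e-06
Unnormalised posteriors:
  w_1·L_1 = 0.20 × 0.123852 = 0.0247704
  w_2·L_2 = 0.21 × 0.165795 = 0.034817
  w_3·L_3 = 0.59 × 1.06202e-06 = 6.26593e-07
Marginal: 0.0247704 + 0.034817 + 6.26593e-07 = 0.059588
Responsibility of Class 2: 0.034817 / 0.059588 ≈ 0.584

0.584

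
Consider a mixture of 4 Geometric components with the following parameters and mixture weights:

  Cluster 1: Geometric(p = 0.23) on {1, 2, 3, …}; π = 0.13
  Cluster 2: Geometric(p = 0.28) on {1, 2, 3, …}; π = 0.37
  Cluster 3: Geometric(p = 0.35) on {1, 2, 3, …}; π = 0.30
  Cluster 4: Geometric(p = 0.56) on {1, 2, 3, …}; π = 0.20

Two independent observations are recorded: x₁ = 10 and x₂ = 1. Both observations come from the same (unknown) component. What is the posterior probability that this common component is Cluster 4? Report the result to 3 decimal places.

By Bayes' theorem, P(k | x) = π_k f_k(x) / Σ_j π_j f_j(x).
Since both observations come from the same component, the likelihood for component k is f_k(x₁)·f_k(x₂).
  f_1 = [0.0218849] × [0.23] = 0.00503352
  f_2 = [0.0145596] × [0.28] = 0.0040767
  f_3 = [0.00724917] × [0.35] = 0.00253721
  f_4 = [0.000346148] × [0.56] = 0.000193843
Multiply by the mixture weights:
  π_1·f_1 = 0.13 × 0.00503352 = 0.000654358
  π_2·f_2 = 0.37 × 0.0040767 = 0.00150838
  π_3·f_3 = 0.30 × 0.00253721 = 0.000761163
  π_4·f_4 = 0.20 × 0.000193843 = 3.87686e-05
Marginal: 0.000654358 + 0.00150838 + 0.000761163 + 3.87686e-05 = 0.00296267
So the posterior for Cluster 4 is 3.87686e-05 / 0.00296267 ≈ 0.013.

0.013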